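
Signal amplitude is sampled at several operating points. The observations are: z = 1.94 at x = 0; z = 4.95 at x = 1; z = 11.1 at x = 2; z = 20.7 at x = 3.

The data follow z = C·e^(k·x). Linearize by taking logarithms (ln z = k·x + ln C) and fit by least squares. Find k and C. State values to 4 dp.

Taking logs, ln z = k·x + ln C, so regress ln z on x.
Σx = 6.0000, Σ(x)² = 14.0000, Σln z = 7.6992, Σx·ln z = 15.5037.
Normal system: [[14.0000, 6.0000]; [6.0000, 4]]·[k, ln C]ᵀ = [15.5037, 7.6992]ᵀ.
Solving (det = 20.0000): k = 0.79099, ln C = 0.73830, so C = exp(0.73830) = 2.09238.

k = 0.7910, C = 2.0924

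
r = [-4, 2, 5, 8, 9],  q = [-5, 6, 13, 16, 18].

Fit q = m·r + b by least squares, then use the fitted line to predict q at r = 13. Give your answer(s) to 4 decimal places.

MᵀM·[m, b]ᵀ = Mᵀq reads: 190·m + 20·b = 387;  20·m + 5·b = 48.
(Σr·r = 190, Σr = 20, Σ1 = 5, Σr·q = 387, Σq = 48.)
Δ = 190·5 − 20² = 550.
m = (387·5 − 20·48)/550 = 39/22; b = (190·48 − 20·387)/550 = 138/55.
At r = 13: q̂ = (39/22)·(13) + (138/55)·(1) = 2811/110.

q̂ = 25.5545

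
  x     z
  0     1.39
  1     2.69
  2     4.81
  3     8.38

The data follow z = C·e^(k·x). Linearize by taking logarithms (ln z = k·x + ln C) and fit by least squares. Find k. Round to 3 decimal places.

k = 0.597

Taking logs, ln z = k·x + ln C, so regress ln z on x.
XᵀX = [[14.0000, 6.0000]; [6.0000, 4]], rhs = [10.5085, 5.0154]ᵀ  (here Σx = 6.0000, Σ(x)² = 14.0000, Σln z = 5.0154, Σx·ln z = 10.5085).
Solving (det = 20.0000): k = 0.59708, ln C = 0.35823.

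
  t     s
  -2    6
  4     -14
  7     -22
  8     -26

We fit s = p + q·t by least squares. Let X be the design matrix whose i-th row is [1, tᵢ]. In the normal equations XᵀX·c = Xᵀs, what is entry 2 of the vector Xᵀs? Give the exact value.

Entry 2 ↔ basis t, so (Xᵀs)_{2} = Σᵢ (t)·sᵢ = (-2)·(6) + (4)·(-14) + (7)·(-22) + (8)·(-26) = -430.

-430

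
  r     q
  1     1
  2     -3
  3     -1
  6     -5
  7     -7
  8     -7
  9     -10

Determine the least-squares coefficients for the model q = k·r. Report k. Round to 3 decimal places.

The normal system AᵀA·[k]ᵀ = Aᵀq is [[244]]·[k]ᵀ = [-233]ᵀ.
k = (-233)/244 = -0.954918.

k = -0.955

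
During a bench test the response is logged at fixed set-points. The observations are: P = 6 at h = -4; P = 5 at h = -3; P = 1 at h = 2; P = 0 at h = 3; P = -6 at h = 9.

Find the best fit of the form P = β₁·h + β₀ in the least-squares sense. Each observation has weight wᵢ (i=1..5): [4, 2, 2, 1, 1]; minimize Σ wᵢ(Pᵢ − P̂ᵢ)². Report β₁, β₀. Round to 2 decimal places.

AᵀWA·[β₁, β₀]ᵀ = AᵀWP reads: 180·β₁ + (-6)·β₀ = -176;  (-6)·β₁ + 10·β₀ = 30.
Δ = 180·10 − (-6)² = 1764.
β₁ = ((-176)·10 − (-6)·30)/1764 = -395/441; β₀ = (180·30 − (-6)·(-176))/1764 = 362/147.

β₁ = -0.90, β₀ = 2.46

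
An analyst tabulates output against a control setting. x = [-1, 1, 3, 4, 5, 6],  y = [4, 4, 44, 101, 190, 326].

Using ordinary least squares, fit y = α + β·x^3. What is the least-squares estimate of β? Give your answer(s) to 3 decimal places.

Sums needed: Σ1 = 6, Σx^3 = 432, Σx^3·x^3 = 67108.
And Σy = 669, Σx^3·y = 101818.
So AᵀA·[α, β]ᵀ = Aᵀy: [[6, 432]; [432, 67108]]·[α, β]ᵀ = [669, 101818]ᵀ.
Determinant 6·67108 − 432² = 216024.
α = (669·67108 − 432·101818)/216024 = 75823/18002; β = (6·101818 − 432·669)/216024 = 26825/18002.

β = 1.490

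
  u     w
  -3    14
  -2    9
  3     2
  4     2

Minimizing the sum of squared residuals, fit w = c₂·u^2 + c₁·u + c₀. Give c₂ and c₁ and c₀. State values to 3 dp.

c₂ = 0.417, c₁ = -2.025, c₀ = 3.804

With design matrix M, MᵀM = [[434, 56, 38]; [56, 38, 2]; [38, 2, 4]] and Mᵀw = [212, -46, 27]ᵀ.
Inverting the 3×3 Gram matrix, [c₂, c₁, c₀]ᵀ = [5/12, -899/444, 563/148]ᵀ.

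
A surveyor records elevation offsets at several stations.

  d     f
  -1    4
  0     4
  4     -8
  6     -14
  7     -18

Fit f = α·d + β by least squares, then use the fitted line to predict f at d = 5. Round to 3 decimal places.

f̂ = -11.488

Forming AᵀA = [[102, 16]; [16, 5]] and Aᵀf = [-246, -32]ᵀ gives AᵀA·[α, β]ᵀ = Aᵀf.
det = 102·5 − 16² = 254.
α = ((-246)·5 − 16·(-32))/254 = -359/127; β = (102·(-32) − 16·(-246))/254 = 336/127.
At d = 5: f̂ = (-359/127)·(5) + (336/127)·(1) = -1459/127.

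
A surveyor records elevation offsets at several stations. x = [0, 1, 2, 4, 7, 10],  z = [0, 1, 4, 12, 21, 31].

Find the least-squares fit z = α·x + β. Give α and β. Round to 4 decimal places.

α = 3.2162, β = -1.3649

The normal equations are: 170·α + 24·β = 514;  24·α + 6·β = 69.
Eliminating β: 6·(row 1) − 24·(row 2) gives 444·α = 6·514 − 24·69 = 1428, so α = 119/37.
Then β = (69 − 24·(119/37))/6 = -101/74.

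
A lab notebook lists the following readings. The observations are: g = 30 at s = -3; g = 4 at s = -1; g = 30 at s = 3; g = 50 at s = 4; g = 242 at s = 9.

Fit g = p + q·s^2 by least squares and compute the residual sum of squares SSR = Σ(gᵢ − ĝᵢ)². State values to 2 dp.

Normal-equation sums: Σ1 = 5, Σs^2 = 116, Σs^2·s^2 = 6980.
Right-hand side: Σg = 356, Σs^2·g = 20946.
AᵀA·[p, q]ᵀ = Aᵀg becomes [[5, 116]; [116, 6980]]·[p, q]ᵀ = [356, 20946]ᵀ.
Determinant 5·6980 − 116² = 21444.
p = (356·6980 − 116·20946)/21444 = 13786/5361; q = (5·20946 − 116·356)/21444 = 31717/10722.
Residuals: 8635/10722, -5467/3574, 8635/10722, 176/1787, -1925/10722; SSR = 19723/5361.

SSR = 3.68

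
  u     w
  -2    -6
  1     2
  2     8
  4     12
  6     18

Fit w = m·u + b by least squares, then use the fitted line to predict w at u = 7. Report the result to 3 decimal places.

Entries of AᵀA: Σu·u = 61, Σu = 11, Σ1 = 5.
And Σu·w = 186, Σw = 34.
AᵀA·[m, b]ᵀ = Aᵀw becomes [[61, 11]; [11, 5]]·[m, b]ᵀ = [186, 34]ᵀ.
Determinant 61·5 − 11² = 184.
m = (186·5 − 11·34)/184 = 139/46; b = (61·34 − 11·186)/184 = 7/46.
At u = 7: ŵ = (139/46)·(7) + (7/46)·(1) = 490/23.

ŵ = 21.304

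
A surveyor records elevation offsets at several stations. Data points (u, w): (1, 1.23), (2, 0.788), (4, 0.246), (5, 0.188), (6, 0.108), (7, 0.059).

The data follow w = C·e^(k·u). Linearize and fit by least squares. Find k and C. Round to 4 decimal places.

Taking logs, ln w = k·u + ln C, so regress ln w on u.
Sums: Σu = 25.0000, Σ(u)² = 131.0000, Σln w = -8.1608, Σu·ln w = -47.4010.
Normal system: [[131.0000, 25.0000]; [25.0000, 6]]·[k, ln C]ᵀ = [-47.4010, -8.1608]ᵀ.
Solving (det = 161.0000): k = -0.49929, ln C = 0.72024, so C = exp(0.72024) = 2.05492.

k = -0.4993, C = 2.0549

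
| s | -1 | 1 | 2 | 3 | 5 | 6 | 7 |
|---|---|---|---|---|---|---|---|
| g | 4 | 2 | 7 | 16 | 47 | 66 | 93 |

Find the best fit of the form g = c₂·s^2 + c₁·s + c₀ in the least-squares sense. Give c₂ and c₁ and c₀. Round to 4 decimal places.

Sums needed: Σs^2·s^2 = 4421, Σs^2·s = 719, Σs^2 = 125, Σs·s = 125, Σs = 23, Σ1 = 7.
Moment sums: Σs^2·g = 8286, Σs·g = 1342, Σg = 235.
Row-reducing yields c₂ = 23155/11508, c₁ = -11743/11508, c₀ = 1907/1918.

c₂ = 2.0121, c₁ = -1.0204, c₀ = 0.9943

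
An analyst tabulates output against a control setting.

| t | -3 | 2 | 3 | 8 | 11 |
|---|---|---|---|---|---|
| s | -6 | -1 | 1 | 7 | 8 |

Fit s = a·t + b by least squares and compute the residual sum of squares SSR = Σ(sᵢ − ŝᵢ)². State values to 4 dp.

SSR = 2.8552

From the data, Σt·t = 207, Σt = 21, Σ1 = 5.
Right-hand side: Σt·s = 163, Σs = 9.
XᵀX·[a, b]ᵀ = Xᵀs becomes [[207, 21]; [21, 5]]·[a, b]ᵀ = [163, 9]ᵀ.
det = 207·5 − 21² = 594.
a = (163·5 − 21·9)/594 = 313/297; b = (207·9 − 21·163)/594 = -260/99.
Residuals: -7/33, -13/27, 46/99, 355/297, -287/297; SSR = 848/297.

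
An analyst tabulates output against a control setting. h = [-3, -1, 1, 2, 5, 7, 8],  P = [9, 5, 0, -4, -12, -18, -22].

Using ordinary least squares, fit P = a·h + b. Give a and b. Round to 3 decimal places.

a = -2.839, b = 1.707

Normal-equation sums: Σh·h = 153, Σh = 19, Σ1 = 7.
Moment sums: Σh·P = -402, ΣP = -42.
Normal equations: [[153, 19]; [19, 7]]·[a, b]ᵀ = [-402, -42]ᵀ.
det = 153·7 − 19² = 710.
a = ((-402)·7 − 19·(-42))/710 = -1008/355; b = (153·(-42) − 19·(-402))/710 = 606/355.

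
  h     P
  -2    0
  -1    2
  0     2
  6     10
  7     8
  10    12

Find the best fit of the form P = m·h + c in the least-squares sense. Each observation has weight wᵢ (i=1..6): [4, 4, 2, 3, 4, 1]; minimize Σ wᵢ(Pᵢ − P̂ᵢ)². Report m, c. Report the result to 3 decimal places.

Sums needed: Σwᵢ·h·h = 424, Σwᵢ·h = 44, Σwᵢ·1 = 18.
For AᵀWP: Σwᵢ·h·P = 516, Σwᵢ·P = 86.
AᵀWA·[m, c]ᵀ = AᵀWP becomes [[424, 44]; [44, 18]]·[m, c]ᵀ = [516, 86]ᵀ.
Eliminating c: 18·(row 1) − 44·(row 2) gives 5696·m = 18·516 − 44·86 = 5504, so m = 86/89.
Then c = (86 − 44·(86/89))/18 = 215/89.

m = 0.966, c = 2.416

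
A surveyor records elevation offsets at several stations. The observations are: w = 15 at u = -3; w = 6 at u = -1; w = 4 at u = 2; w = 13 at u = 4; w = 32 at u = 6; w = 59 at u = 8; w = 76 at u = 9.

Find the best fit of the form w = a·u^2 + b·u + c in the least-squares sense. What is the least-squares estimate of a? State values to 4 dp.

a = 1.0557

Setting ∂/∂a … = 0 gives: 12307·a + 1501·b + 211·c = 11449;  1501·a + 211·b + 25·c = 1357;  211·a + 25·b + 7·c = 205.
(Σu^2·u^2 = 12307, Σu^2·u = 1501, Σu^2 = 211, Σu·u = 211, Σu = 25, Σ1 = 7, Σu^2·w = 11449, Σu·w = 1357, Σw = 205.)
Row-reducing yields a = 8476/8029, b = -21661/16058, c = 36649/16058.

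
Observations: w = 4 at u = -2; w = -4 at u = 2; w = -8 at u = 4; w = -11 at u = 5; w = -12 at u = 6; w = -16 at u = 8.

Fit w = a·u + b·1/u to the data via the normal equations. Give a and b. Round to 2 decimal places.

a = -2.03, b = 0.00

The normal equations are: 149·a + 6·b = -303;  6·a + (9301/14400)·b = -61/5.
Δ = 149·(9301/14400) − 6² = 867449/14400.
a = ((-303)·(9301/14400) − 6·(-61/5))/(867449/14400) = -1764123/867449; b = (149·(-61/5) − 6·(-303))/(867449/14400) = 2880/867449.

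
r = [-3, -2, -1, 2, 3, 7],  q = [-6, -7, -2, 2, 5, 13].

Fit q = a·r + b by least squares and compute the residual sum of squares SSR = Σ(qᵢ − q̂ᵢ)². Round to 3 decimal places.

SSR = 6.819

Compute the Gram sums: Σr·r = 76, Σr = 6, Σ1 = 6.
Right-hand side: Σr·q = 144, Σq = 5.
AᵀA·[a, b]ᵀ = Aᵀq becomes [[76, 6]; [6, 6]]·[a, b]ᵀ = [144, 5]ᵀ.
Determinant 76·6 − 6² = 420.
a = (144·6 − 6·5)/420 = 139/70; b = (76·5 − 6·144)/420 = -121/105.
Residuals: 233/210, -197/105, 239/210, -86/105, 41/210, 53/210; SSR = 716/105.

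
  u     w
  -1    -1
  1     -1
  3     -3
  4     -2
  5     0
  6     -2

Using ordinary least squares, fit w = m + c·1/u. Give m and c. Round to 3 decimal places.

Normal-equation sums: Σ1 = 6, Σ1/u = 19/20, Σ1/u·1/u = 8069/3600.
And Σw = -9, Σ1/u·w = -11/6.
So AᵀA·[m, c]ᵀ = Aᵀw: [[6, 19/20]; [19/20, 8069/3600]]·[m, c]ᵀ = [-9, -11/6]ᵀ.
Eliminating c: (8069/3600)·(row 1) − (19/20)·(row 2) gives (3011/240)·m = (8069/3600)·(-9) − (19/20)·(-11/6) = -22117/1200, so m = -22117/15055.
Then c = ((-11/6) − (19/20)·(-22117/15055))/(8069/3600) = -588/3011.

m = -1.469, c = -0.195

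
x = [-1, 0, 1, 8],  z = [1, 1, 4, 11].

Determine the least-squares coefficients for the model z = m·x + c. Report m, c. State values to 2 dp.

m = 1.14, c = 1.97

With design matrix M, MᵀM = [[66, 8]; [8, 4]] and Mᵀz = [91, 17]ᵀ.
det = 66·4 − 8² = 200.
m = (91·4 − 8·17)/200 = 57/50; c = (66·17 − 8·91)/200 = 197/100.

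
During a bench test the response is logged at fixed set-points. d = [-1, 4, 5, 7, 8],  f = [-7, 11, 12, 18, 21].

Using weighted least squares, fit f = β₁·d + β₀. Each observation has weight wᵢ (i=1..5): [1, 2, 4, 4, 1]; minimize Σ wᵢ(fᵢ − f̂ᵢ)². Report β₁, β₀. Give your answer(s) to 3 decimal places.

The normal system XᵀWX·[β₁, β₀]ᵀ = XᵀWf is [[393, 63]; [63, 12]]·[β₁, β₀]ᵀ = [1007, 156]ᵀ.
Δ = 393·12 − 63² = 747.
β₁ = (1007·12 − 63·156)/747 = 752/249; β₀ = (393·156 − 63·1007)/747 = -237/83.

β₁ = 3.020, β₀ = -2.855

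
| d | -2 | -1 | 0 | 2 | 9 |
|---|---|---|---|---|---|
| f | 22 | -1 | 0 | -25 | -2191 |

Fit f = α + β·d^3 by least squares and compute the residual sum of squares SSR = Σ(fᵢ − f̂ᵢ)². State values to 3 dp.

Compute the Gram sums: Σ1 = 5, Σd^3 = 728, Σd^3·d^3 = 531570.
Right-hand side: Σf = -2195, Σd^3·f = -1597614.
Determinant 5·531570 − 728² = 2127866.
α = ((-2195)·531570 − 728·(-1597614))/2127866 = -143583/81841; β = (5·(-1597614) − 728·(-2195))/2127866 = -3195055/1063933.
Residuals: -287335/1063933, -2392409/1063933, 143583/81841, 828694/1063933, -15529/1063933; SSR = 9377728/1063933.

SSR = 8.814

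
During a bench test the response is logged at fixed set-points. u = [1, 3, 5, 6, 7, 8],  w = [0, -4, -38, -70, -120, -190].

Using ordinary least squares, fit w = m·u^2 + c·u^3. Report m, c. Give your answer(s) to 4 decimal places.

m = 1.0204, c = -0.4977

From the data, Σu^2·u^2 = 8500, Σu^2·u^3 = 60720, Σu^3·u^3 = 442804.
For Mᵀw: Σu^2·w = -21546, Σu^3·w = -158418.
So MᵀM·[m, c]ᵀ = Mᵀw: [[8500, 60720]; [60720, 442804]]·[m, c]ᵀ = [-21546, -158418]ᵀ.
Δ = 8500·442804 − 60720² = 76915600.
m = ((-21546)·442804 − 60720·(-158418))/76915600 = 9810747/9614450; c = (8500·(-158418) − 60720·(-21546))/76915600 = -956997/1922890.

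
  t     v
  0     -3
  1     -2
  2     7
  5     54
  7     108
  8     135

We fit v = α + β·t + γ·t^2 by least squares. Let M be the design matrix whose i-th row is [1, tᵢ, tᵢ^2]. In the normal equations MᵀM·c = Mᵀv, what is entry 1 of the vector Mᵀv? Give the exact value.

Entry 1 ↔ basis 1, so (Mᵀv)_{1} = Σᵢ vᵢ = (1)·(-3) + (1)·(-2) + (1)·(7) + (1)·(54) + (1)·(108) + (1)·(135) = 299.

299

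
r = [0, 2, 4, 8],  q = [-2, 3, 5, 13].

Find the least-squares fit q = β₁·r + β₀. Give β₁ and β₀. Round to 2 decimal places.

β₁ = 1.81, β₀ = -1.60

Normal-equation sums: Σr·r = 84, Σr = 14, Σ1 = 4.
Moment sums: Σr·q = 130, Σq = 19.
Normal equations: [[84, 14]; [14, 4]]·[β₁, β₀]ᵀ = [130, 19]ᵀ.
Eliminating β₀: 4·(row 1) − 14·(row 2) gives 140·β₁ = 4·130 − 14·19 = 254, so β₁ = 127/70.
Then β₀ = (19 − 14·(127/70))/4 = -8/5.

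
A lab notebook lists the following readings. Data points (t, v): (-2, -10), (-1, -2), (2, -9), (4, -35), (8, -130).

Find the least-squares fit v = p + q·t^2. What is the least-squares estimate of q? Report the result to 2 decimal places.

Normal-equation sums: Σ1 = 5, Σt^2 = 89, Σt^2·t^2 = 4385.
Right-hand side: Σv = -186, Σt^2·v = -8958.
AᵀA·[p, q]ᵀ = Aᵀv becomes [[5, 89]; [89, 4385]]·[p, q]ᵀ = [-186, -8958]ᵀ.
det = 5·4385 − 89² = 14004.
p = ((-186)·4385 − 89·(-8958))/14004 = -1529/1167; q = (5·(-8958) − 89·(-186))/14004 = -2353/1167.

q = -2.02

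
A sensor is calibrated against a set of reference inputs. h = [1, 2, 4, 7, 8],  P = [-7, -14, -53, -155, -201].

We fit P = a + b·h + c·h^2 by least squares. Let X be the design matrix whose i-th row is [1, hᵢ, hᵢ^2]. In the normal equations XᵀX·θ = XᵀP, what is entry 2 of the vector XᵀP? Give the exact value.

-2940

Entry 2 ↔ basis h, so (XᵀP)_{2} = Σᵢ (h)·Pᵢ = (1)·(-7) + (2)·(-14) + (4)·(-53) + (7)·(-155) + (8)·(-201) = -2940.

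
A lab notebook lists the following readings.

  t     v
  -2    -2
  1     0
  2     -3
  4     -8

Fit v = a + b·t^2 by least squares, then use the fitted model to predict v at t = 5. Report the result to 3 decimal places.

v̂ = -12.678

From the data, Σ1 = 4, Σt^2 = 25, Σt^2·t^2 = 289.
And Σv = -13, Σt^2·v = -148.
So XᵀX·[a, b]ᵀ = Xᵀv: [[4, 25]; [25, 289]]·[a, b]ᵀ = [-13, -148]ᵀ.
Determinant 4·289 − 25² = 531.
a = ((-13)·289 − 25·(-148))/531 = -19/177; b = (4·(-148) − 25·(-13))/531 = -89/177.
At t = 5: v̂ = (-19/177)·(1) + (-89/177)·(25) = -748/59.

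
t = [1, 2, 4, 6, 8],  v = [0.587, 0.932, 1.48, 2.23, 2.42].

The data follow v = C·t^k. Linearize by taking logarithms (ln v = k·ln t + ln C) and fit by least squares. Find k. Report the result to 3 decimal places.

Taking logs, ln v = k·ln t + ln C, so regress ln v on ln t.
AᵀA = [[9.9367, 5.9506]; [5.9506, 5]], rhs = [3.7694, 1.4747]ᵀ  (here Σln t = 5.9506, Σ(ln t)² = 9.9367, Σln v = 1.4747, Σln t·ln v = 3.7694).
Δ = 9.9367·5 − (5.9506)² = 14.2736; k = (3.7694·5 − 5.9506·1.4747)/14.2736 = 0.70563, ln C = (9.9367·1.4747 − 5.9506·3.7694)/14.2736 = -0.54486.

k = 0.706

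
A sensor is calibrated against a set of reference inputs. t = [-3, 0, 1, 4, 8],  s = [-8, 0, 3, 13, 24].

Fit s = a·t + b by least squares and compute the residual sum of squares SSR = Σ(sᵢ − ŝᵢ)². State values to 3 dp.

Sums needed: Σt·t = 90, Σt = 10, Σ1 = 5.
For Mᵀs: Σt·s = 271, Σs = 32.
MᵀM·[a, b]ᵀ = Mᵀs becomes [[90, 10]; [10, 5]]·[a, b]ᵀ = [271, 32]ᵀ.
Determinant 90·5 − 10² = 350.
a = (271·5 − 10·32)/350 = 207/70; b = (90·32 − 10·271)/350 = 17/35.
Residuals: 27/70, -17/35, -31/70, 24/35, -1/7; SSR = 15/14.

SSR = 1.071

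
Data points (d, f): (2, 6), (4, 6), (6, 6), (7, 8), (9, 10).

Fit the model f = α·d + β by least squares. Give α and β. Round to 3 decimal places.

Sums needed: Σd·d = 186, Σd = 28, Σ1 = 5.
For Xᵀf: Σd·f = 218, Σf = 36.
XᵀX·[α, β]ᵀ = Xᵀf becomes [[186, 28]; [28, 5]]·[α, β]ᵀ = [218, 36]ᵀ.
Δ = 186·5 − 28² = 146.
α = (218·5 − 28·36)/146 = 41/73; β = (186·36 − 28·218)/146 = 296/73.

α = 0.562, β = 4.055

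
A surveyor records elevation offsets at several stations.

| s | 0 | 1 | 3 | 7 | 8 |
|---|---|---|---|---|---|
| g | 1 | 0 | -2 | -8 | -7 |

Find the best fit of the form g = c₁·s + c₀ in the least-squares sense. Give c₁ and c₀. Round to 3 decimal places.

c₁ = -1.126, c₀ = 1.079

With design matrix M, MᵀM = [[123, 19]; [19, 5]] and Mᵀg = [-118, -16]ᵀ.
Δ = 123·5 − 19² = 254.
c₁ = ((-118)·5 − 19·(-16))/254 = -143/127; c₀ = (123·(-16) − 19·(-118))/254 = 137/127.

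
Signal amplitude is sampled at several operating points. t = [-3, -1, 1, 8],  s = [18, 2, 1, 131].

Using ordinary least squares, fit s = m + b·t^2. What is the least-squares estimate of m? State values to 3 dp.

Entries of AᵀA: Σ1 = 4, Σt^2 = 75, Σt^2·t^2 = 4179.
Right-hand side: Σs = 152, Σt^2·s = 8549.
Normal equations: [[4, 75]; [75, 4179]]·[m, b]ᵀ = [152, 8549]ᵀ.
Eliminating b: 4179·(row 1) − 75·(row 2) gives 11091·m = 4179·152 − 75·8549 = -5967, so m = -1989/3697.
Then b = (8549 − 75·(-1989/3697))/4179 = 22796/11091.

m = -0.538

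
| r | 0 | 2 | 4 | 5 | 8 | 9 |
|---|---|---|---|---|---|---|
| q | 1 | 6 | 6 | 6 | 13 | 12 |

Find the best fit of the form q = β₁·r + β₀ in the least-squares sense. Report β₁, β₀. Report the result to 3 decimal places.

Forming MᵀM = [[190, 28]; [28, 6]] and Mᵀq = [278, 44]ᵀ gives MᵀM·[β₁, β₀]ᵀ = Mᵀq.
Determinant 190·6 − 28² = 356.
β₁ = (278·6 − 28·44)/356 = 109/89; β₀ = (190·44 − 28·278)/356 = 144/89.

β₁ = 1.225, β₀ = 1.618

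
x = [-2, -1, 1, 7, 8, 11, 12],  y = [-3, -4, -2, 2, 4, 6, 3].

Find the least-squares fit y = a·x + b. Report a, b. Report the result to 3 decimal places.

a = 0.629, b = -2.379

Compute the Gram sums: Σx·x = 384, Σx = 36, Σ1 = 7.
And Σx·y = 156, Σy = 6.
Eliminating b: 7·(row 1) − 36·(row 2) gives 1392·a = 7·156 − 36·6 = 876, so a = 73/116.
Then b = (6 − 36·(73/116))/7 = -69/29.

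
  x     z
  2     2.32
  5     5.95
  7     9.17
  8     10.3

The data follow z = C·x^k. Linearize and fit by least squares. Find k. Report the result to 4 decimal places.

Let Y = ln z. Fitting Y = k·ln x + ln C by least squares:
Σln x = 6.3279, Σ(ln x)² = 11.1814, Σln z = 7.1730, Σln x·ln z = 12.6152.
Equations: 11.1814·k + 6.3279·ln C = 12.6152;  6.3279·k + 4·ln C = 7.1730.
Solving (det = 4.6828): k = 1.08271, ln C = 0.08042.

k = 1.0827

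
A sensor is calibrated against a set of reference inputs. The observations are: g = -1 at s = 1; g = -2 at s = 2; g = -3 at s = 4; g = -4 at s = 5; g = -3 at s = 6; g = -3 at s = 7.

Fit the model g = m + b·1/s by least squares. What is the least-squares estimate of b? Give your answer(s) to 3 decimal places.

Entries of XᵀX: Σ1 = 6, Σ1/s = 949/420, Σ1/s·1/s = 247081/176400.
Right-hand side: Σg = -16, Σ1/s·g = -627/140.
Eliminating b: (247081/176400)·(row 1) − (949/420)·(row 2) gives (116377/35280)·m = (247081/176400)·(-16) − (949/420)·(-627/140) = -2168227/176400, so m = -2168227/581885.
Then b = ((-627/140) − (949/420)·(-2168227/581885))/(247081/176400) = 327432/116377.

b = 2.814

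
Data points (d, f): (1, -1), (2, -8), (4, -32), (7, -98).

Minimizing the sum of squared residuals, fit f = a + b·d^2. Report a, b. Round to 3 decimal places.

a = 0.449, b = -2.011

Setting ∂/∂a … = 0 gives: 4·a + 70·b = -139;  70·a + 2674·b = -5347.
Eliminating b: 2674·(row 1) − 70·(row 2) gives 5796·a = 2674·(-139) − 70·(-5347) = 2604, so a = 31/69.
Then b = ((-5347) − 70·(31/69))/2674 = -1943/966.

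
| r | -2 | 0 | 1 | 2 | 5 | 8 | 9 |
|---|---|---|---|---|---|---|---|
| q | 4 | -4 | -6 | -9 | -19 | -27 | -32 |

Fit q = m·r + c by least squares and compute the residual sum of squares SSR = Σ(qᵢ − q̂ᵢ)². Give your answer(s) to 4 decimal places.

SSR = 3.4972

Forming MᵀM = [[179, 23]; [23, 7]] and Mᵀq = [-631, -93]ᵀ gives MᵀM·[m, c]ᵀ = Mᵀq.
Eliminating c: 7·(row 1) − 23·(row 2) gives 724·m = 7·(-631) − 23·(-93) = -2278, so m = -1139/362.
Then c = ((-93) − 23·(-1139/362))/7 = -1067/362.
Residuals: 237/362, -381/362, 17/181, 87/362, -58/181, 405/362, -133/181; SSR = 633/181.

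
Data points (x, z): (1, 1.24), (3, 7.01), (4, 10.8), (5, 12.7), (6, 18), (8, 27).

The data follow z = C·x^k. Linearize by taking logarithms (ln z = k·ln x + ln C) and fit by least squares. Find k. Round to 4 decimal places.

k = 1.4725

With ln zᵢ as the transformed response and ln xᵢ as the regressor:
XᵀX = [[13.2535, 7.9655]; [7.9655, 6]], rhs = [21.5610, 13.2698]ᵀ  (here Σln x = 7.9655, Σ(ln x)² = 13.2535, Σln z = 13.2698, Σln x·ln z = 21.5610).
Solving (det = 16.0713): k = 1.47250, ln C = 0.25676.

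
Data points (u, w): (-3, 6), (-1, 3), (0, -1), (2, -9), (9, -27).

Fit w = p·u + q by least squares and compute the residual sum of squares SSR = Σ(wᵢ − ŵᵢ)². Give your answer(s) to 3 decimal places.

SSR = 7.277

With design matrix M, MᵀM = [[95, 7]; [7, 5]] and Mᵀw = [-282, -28]ᵀ.
Eliminating q: 5·(row 1) − 7·(row 2) gives 426·p = 5·(-282) − 7·(-28) = -1214, so p = -607/213.
Then q = ((-28) − 7·(-607/213))/5 = -343/213.
Residuals: -200/213, 125/71, 130/213, -120/71, 55/213; SSR = 1550/213.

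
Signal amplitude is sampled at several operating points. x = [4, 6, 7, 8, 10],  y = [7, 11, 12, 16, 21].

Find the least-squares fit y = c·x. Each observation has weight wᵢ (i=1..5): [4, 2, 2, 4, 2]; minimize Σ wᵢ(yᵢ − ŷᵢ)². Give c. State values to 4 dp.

Setting ∂/∂c … = 0 gives: 690·c = 1344.
(Σwᵢ·x·x = 690, Σwᵢ·x·y = 1344.)
Hence c = 1344 / 690 ≈ 1.94783.

c = 1.9478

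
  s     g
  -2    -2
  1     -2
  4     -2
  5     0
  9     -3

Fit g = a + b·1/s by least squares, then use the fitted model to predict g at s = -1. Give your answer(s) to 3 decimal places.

Normal-equation sums: Σ1 = 5, Σ1/s = 191/180, Σ1/s·1/s = 44221/32400.
Moment sums: Σg = -9, Σ1/s·g = -11/6.
So XᵀX·[a, b]ᵀ = Xᵀg: [[5, 191/180]; [191/180, 44221/32400]]·[a, b]ᵀ = [-9, -11/6]ᵀ.
det = 5·(44221/32400) − (191/180)² = 11539/2025.
a = ((-9)·(44221/32400) − (191/180)·(-11/6))/(11539/2025) = -334959/184624; b = (5·(-11/6) − (191/180)·(-9))/(11539/2025) = 3105/46156.
At s = -1: ĝ = (-334959/184624)·(1) + (3105/46156)·(-1) = -347379/184624.

ĝ = -1.882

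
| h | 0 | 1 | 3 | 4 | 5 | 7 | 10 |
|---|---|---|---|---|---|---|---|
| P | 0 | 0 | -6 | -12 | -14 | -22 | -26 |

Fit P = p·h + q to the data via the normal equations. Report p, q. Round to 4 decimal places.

p = -2.9000, q = 1.0000

Forming AᵀA = [[200, 30]; [30, 7]] and AᵀP = [-550, -80]ᵀ gives AᵀA·[p, q]ᵀ = AᵀP.
Determinant 200·7 − 30² = 500.
p = ((-550)·7 − 30·(-80))/500 = -29/10; q = (200·(-80) − 30·(-550))/500 = 1.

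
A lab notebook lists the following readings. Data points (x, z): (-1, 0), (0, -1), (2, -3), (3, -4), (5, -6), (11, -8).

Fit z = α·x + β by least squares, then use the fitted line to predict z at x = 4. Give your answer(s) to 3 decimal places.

ẑ = -4.114

AᵀA·[α, β]ᵀ = Aᵀz reads: 160·α + 20·β = -136;  20·α + 6·β = -22.
Determinant 160·6 − 20² = 560.
α = ((-136)·6 − 20·(-22))/560 = -47/70; β = (160·(-22) − 20·(-136))/560 = -10/7.
At x = 4: ẑ = (-47/70)·(4) + (-10/7)·(1) = -144/35.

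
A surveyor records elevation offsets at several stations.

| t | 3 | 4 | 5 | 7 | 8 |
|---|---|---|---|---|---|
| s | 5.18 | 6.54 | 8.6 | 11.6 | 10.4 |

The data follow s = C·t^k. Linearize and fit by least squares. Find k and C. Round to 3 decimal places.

Let Y = ln s. Fitting Y = k·ln t + ln C by least squares:
Over the data: Σln t = 8.1197, Σ(ln t)² = 13.8297, Σln s = 10.4673, Σln t·ln s = 17.5126.
Normal system: [[13.8297, 8.1197]; [8.1197, 5]]·[k, ln C]ᵀ = [17.5126, 10.4673]ᵀ.
Δ = 13.8297·5 − (8.1197)² = 3.2190; k = (17.5126·5 − 8.1197·10.4673)/3.2190 = 0.79886, ln C = (13.8297·10.4673 − 8.1197·17.5126)/3.2190 = 0.79617, so C = exp(0.79617) = 2.21703.

k = 0.799, C = 2.217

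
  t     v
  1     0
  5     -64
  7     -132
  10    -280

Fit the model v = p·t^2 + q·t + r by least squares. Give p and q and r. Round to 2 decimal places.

Sums needed: Σt^2·t^2 = 13027, Σt^2·t = 1469, Σt^2 = 175, Σt·t = 175, Σt = 23, Σ1 = 4.
For Aᵀv: Σt^2·v = -36068, Σt·v = -4044, Σv = -476.
Normal equations: [[13027, 1469, 175]; [1469, 175, 23]; [175, 23, 4]]·[p, q, r]ᵀ = [-36068, -4044, -476]ᵀ.
Inverting the 3×3 Gram matrix, [p, q, r]ᵀ = [-7804/2577, 1896/859, 2056/2577]ᵀ.

p = -3.03, q = 2.21, r = 0.80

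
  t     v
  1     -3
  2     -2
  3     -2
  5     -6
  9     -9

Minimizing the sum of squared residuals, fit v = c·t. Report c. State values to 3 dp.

Setting ∂/∂c … = 0 gives: 120·c = -124.
Hence c = -124 / 120 ≈ -1.03333.

c = -1.033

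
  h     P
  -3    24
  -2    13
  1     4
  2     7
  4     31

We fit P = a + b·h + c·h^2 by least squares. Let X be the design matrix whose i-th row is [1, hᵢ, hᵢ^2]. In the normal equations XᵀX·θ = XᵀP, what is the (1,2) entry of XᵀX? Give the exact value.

Row 1 ↔ basis 1, column 2 ↔ basis h, so (XᵀX)_{1,2} = Σᵢ h = (1)·(-3) + (1)·(-2) + (1)·(1) + (1)·(2) + (1)·(4) = 2.

2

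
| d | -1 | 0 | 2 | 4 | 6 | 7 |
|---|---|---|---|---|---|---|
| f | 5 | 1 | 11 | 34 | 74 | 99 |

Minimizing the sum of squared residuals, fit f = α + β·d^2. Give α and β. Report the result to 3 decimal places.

α = 2.371, β = 1.979

The normal equations are: 6·α + 106·β = 224;  106·α + 3970·β = 8108.
(Σ1 = 6, Σd^2 = 106, Σd^2·d^2 = 3970, Σf = 224, Σd^2·f = 8108.)
Determinant 6·3970 − 106² = 12584.
α = (224·3970 − 106·8108)/12584 = 339/143; β = (6·8108 − 106·224)/12584 = 283/143.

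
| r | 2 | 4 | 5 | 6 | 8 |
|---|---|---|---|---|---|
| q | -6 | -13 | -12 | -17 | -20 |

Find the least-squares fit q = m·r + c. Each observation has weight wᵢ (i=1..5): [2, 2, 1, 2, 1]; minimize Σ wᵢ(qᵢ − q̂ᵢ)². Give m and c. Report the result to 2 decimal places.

m = -2.38, c = -2.01

Normal-equation sums: Σwᵢ·r·r = 201, Σwᵢ·r = 37, Σwᵢ·1 = 8.
Right-hand side: Σwᵢ·r·q = -552, Σwᵢ·q = -104.
So AᵀWA·[m, c]ᵀ = AᵀWq: [[201, 37]; [37, 8]]·[m, c]ᵀ = [-552, -104]ᵀ.
Δ = 201·8 − 37² = 239.
m = ((-552)·8 − 37·(-104))/239 = -568/239; c = (201·(-104) − 37·(-552))/239 = -480/239.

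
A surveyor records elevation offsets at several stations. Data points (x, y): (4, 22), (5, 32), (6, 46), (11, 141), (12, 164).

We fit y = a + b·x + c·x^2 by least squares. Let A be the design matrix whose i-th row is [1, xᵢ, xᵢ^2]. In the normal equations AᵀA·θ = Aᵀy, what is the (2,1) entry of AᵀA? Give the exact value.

Row 2 ↔ basis x, column 1 ↔ basis 1, so (AᵀA)_{2,1} = Σᵢ x = (4)·(1) + (5)·(1) + (6)·(1) + (11)·(1) + (12)·(1) = 38.

38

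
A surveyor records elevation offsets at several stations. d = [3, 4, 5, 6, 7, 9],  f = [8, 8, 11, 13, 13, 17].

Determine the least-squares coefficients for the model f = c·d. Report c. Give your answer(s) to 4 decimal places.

c = 2.0046

From the data, Σd·d = 216.
For Mᵀf: Σd·f = 433.
So MᵀM·[c]ᵀ = Mᵀf: [[216]]·[c]ᵀ = [433]ᵀ.
c = 433/216 = 2.00463.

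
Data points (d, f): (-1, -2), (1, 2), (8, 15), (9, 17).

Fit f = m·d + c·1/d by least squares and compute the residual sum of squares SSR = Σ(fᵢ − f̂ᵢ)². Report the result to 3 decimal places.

Sums needed: Σd·d = 147, Σd·1/d = 4, Σ1/d·1/d = 10513/5184.
Moment sums: Σd·f = 277, Σ1/d·f = 559/72.
MᵀM·[m, c]ᵀ = Mᵀf becomes [[147, 4]; [4, 10513/5184]]·[m, c]ᵀ = [277, 559/72]ᵀ.
Δ = 147·(10513/5184) − 4² = 487489/1728.
m = (277·(10513/5184) − 4·(559/72))/(487489/1728) = 2751109/1462467; c = (147·(559/72) − 4·277)/(487489/1728) = 57528/487489.
Residuals: -1241/1462467, 1241/1462467, -93440/1462467, 27594/487489; SSR = 10658/1462467.

SSR = 0.007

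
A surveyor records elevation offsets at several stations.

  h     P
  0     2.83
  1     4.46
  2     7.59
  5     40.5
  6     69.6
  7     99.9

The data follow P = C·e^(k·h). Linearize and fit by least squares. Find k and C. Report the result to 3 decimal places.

With ln Pᵢ as the transformed response and hᵢ as the regressor:
XᵀX = [[115.0000, 21.0000]; [21.0000, 6]], rhs = [81.7411, 17.1105]ᵀ  (here Σh = 21.0000, Σ(h)² = 115.0000, Σln P = 17.1105, Σh·ln P = 81.7411).
Slope k = (n·Σh·ln P − Σh·Σln P)/(n·Σ(h)² − (Σh)²) = (6·81.7411 − 21.0000·17.1105)/249.0000 = 0.52661; ln C = (Σln P − k·Σh)/n = 1.00861, so C = exp(1.00861) = 2.74179.

k = 0.527, C = 2.742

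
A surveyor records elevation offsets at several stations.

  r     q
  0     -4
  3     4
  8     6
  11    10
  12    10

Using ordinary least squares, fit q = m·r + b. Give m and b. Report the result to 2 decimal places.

m = 1.06, b = -2.01

Sums needed: Σr·r = 338, Σr = 34, Σ1 = 5.
Moment sums: Σr·q = 290, Σq = 26.
MᵀM·[m, b]ᵀ = Mᵀq becomes [[338, 34]; [34, 5]]·[m, b]ᵀ = [290, 26]ᵀ.
Eliminating b: 5·(row 1) − 34·(row 2) gives 534·m = 5·290 − 34·26 = 566, so m = 283/267.
Then b = (26 − 34·(283/267))/5 = -536/267.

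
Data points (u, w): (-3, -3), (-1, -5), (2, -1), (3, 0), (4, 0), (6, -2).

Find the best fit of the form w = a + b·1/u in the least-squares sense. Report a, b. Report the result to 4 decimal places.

From the data, Σ1 = 6, Σ1/u = -1/12, Σ1/u·1/u = 25/16.
For Xᵀw: Σw = -11, Σ1/u·w = 31/6.
Normal equations: [[6, -1/12]; [-1/12, 25/16]]·[a, b]ᵀ = [-11, 31/6]ᵀ.
Δ = 6·(25/16) − (-1/12)² = 1349/144.
a = ((-11)·(25/16) − (-1/12)·(31/6))/(1349/144) = -127/71; b = (6·(31/6) − (-1/12)·(-11))/(1349/144) = 228/71.

a = -1.7887, b = 3.2113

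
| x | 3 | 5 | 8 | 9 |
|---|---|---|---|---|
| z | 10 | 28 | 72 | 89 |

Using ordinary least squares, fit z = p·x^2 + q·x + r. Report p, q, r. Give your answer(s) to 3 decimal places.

Sums needed: Σx^2·x^2 = 11363, Σx^2·x = 1393, Σx^2 = 179, Σx·x = 179, Σx = 25, Σ1 = 4.
For Aᵀz: Σx^2·z = 12607, Σx·z = 1547, Σz = 199.
AᵀA·[p, q, r]ᵀ = Aᵀz becomes [[11363, 1393, 179]; [1393, 179, 25]; [179, 25, 4]]·[p, q, r]ᵀ = [12607, 1547, 199]ᵀ.
Inverting the 3×3 Gram matrix, [p, q, r]ᵀ = [233/236, 337/236, -198/59]ᵀ.

p = 0.987, q = 1.428, r = -3.356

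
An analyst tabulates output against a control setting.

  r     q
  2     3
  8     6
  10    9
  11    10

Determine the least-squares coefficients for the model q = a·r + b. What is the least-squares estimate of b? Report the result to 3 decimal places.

b = 1.118

Forming XᵀX = [[289, 31]; [31, 4]] and Xᵀq = [254, 28]ᵀ gives XᵀX·[a, b]ᵀ = Xᵀq.
Eliminating b: 4·(row 1) − 31·(row 2) gives 195·a = 4·254 − 31·28 = 148, so a = 148/195.
Then b = (28 − 31·(148/195))/4 = 218/195.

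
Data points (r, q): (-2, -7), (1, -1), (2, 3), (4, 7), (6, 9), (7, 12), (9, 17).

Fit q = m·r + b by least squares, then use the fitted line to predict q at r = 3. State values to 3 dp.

q̂ = 3.901

Setting ∂/∂m … = 0 gives: 191·m + 27·b = 338;  27·m + 7·b = 40.
(Σr·r = 191, Σr = 27, Σ1 = 7, Σr·q = 338, Σq = 40.)
det = 191·7 − 27² = 608.
m = (338·7 − 27·40)/608 = 643/304; b = (191·40 − 27·338)/608 = -743/304.
At r = 3: q̂ = (643/304)·(3) + (-743/304)·(1) = 593/152.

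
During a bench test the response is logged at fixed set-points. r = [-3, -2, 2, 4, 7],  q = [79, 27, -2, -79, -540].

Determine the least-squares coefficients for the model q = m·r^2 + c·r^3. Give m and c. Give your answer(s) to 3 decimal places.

m = 2.926, c = -1.991

Sums needed: Σr^2·r^2 = 2770, Σr^2·r^3 = 17588, Σr^3·r^3 = 122602.
Right-hand side: Σr^2·q = -26913, Σr^3·q = -192641.
Normal equations: [[2770, 17588]; [17588, 122602]]·[m, c]ᵀ = [-26913, -192641]ᵀ.
Determinant 2770·122602 − 17588² = 30269796.
m = ((-26913)·122602 − 17588·(-192641))/30269796 = 44291141/15134898; c = (2770·(-192641) − 17588·(-26913))/30269796 = -30134863/15134898.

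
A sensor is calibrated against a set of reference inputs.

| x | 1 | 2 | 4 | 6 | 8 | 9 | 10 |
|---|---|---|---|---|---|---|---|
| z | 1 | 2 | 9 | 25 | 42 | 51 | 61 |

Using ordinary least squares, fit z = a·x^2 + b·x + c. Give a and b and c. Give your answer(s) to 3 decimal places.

Normal-equation sums: Σx^2·x^2 = 22226, Σx^2·x = 2530, Σx^2 = 302, Σx·x = 302, Σx = 40, Σ1 = 7.
Right-hand side: Σx^2·z = 13972, Σx·z = 1596, Σz = 191.
AᵀA·[a, b, c]ᵀ = Aᵀz becomes [[22226, 2530, 302]; [2530, 302, 40]; [302, 40, 7]]·[a, b, c]ᵀ = [13972, 1596, 191]ᵀ.
Row-reducing yields a = 26341/49764, b = 53437/49764, c = -13989/8294.

a = 0.529, b = 1.074, c = -1.687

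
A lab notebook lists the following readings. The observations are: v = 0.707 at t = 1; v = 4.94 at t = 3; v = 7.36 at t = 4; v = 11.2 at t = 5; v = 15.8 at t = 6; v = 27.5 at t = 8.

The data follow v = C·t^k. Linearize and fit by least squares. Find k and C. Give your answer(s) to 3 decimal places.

k = 1.742, C = 0.700

Linearized form: ln v = k·ln t + ln C. From the 6 transformed points,
Sums: Σln t = 7.9655, Σ(ln t)² = 13.2535, Σln v = 11.7368, Σln t·ln v = 20.2472.
Normal system: [[13.2535, 7.9655]; [7.9655, 6]]·[k, ln C]ᵀ = [20.2472, 11.7368]ᵀ.
Δ = 13.2535·6 − (7.9655)² = 16.0713; k = (20.2472·6 − 7.9655·11.7368)/16.0713 = 1.74181, ln C = (13.2535·11.7368 − 7.9655·20.2472)/16.0713 = -0.35628, so C = exp(-0.35628) = 0.70028.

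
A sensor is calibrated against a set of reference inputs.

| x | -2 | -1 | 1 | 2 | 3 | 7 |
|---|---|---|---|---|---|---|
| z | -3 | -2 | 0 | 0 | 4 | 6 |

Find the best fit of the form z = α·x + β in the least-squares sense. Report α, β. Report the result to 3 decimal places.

α = 1.045, β = -0.909

Sums needed: Σx·x = 68, Σx = 10, Σ1 = 6.
Right-hand side: Σx·z = 62, Σz = 5.
So AᵀA·[α, β]ᵀ = Aᵀz: [[68, 10]; [10, 6]]·[α, β]ᵀ = [62, 5]ᵀ.
Determinant 68·6 − 10² = 308.
α = (62·6 − 10·5)/308 = 23/22; β = (68·5 − 10·62)/308 = -10/11.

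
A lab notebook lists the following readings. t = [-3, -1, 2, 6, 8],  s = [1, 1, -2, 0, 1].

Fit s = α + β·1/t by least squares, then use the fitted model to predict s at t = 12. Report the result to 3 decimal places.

Compute the Gram sums: Σ1 = 5, Σ1/t = -13/24, Σ1/t·1/t = 809/576.
Right-hand side: Σs = 1, Σ1/t·s = -53/24.
Determinant 5·(809/576) − (-13/24)² = 323/48.
α = (1·(809/576) − (-13/24)·(-53/24))/(323/48) = 10/323; β = (5·(-53/24) − (-13/24)·1)/(323/48) = -504/323.
At t = 12: ŝ = (10/323)·(1) + (-504/323)·(1/12) = -32/323.

ŝ = -0.099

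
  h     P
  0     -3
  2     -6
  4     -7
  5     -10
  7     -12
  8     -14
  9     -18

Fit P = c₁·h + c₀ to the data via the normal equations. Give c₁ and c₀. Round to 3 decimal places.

From the data, Σh·h = 239, Σh = 35, Σ1 = 7.
Right-hand side: Σh·P = -448, ΣP = -70.
Eliminating c₀: 7·(row 1) − 35·(row 2) gives 448·c₁ = 7·(-448) − 35·(-70) = -686, so c₁ = -49/32.
Then c₀ = ((-70) − 35·(-49/32))/7 = -75/32.

c₁ = -1.531, c₀ = -2.344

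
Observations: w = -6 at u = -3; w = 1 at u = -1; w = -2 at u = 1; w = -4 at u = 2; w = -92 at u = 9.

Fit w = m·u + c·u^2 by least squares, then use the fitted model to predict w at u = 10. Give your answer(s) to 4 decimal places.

From the data, Σu·u = 96, Σu·u^2 = 710, Σu^2·u^2 = 6660.
And Σu·w = -821, Σu^2·w = -7523.
So XᵀX·[m, c]ᵀ = Xᵀw: [[96, 710]; [710, 6660]]·[m, c]ᵀ = [-821, -7523]ᵀ.
Eliminating c: 6660·(row 1) − 710·(row 2) gives 135260·m = 6660·(-821) − 710·(-7523) = -126530, so m = -12653/13526.
Then c = ((-7523) − 710·(-12653/13526))/6660 = -69649/67630.
At u = 10: ŵ = (-12653/13526)·(10) + (-69649/67630)·(100) = -759755/6763.

ŵ = -112.3399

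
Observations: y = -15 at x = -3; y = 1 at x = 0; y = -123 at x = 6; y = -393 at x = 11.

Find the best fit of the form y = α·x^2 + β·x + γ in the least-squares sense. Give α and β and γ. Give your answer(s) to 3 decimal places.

α = -2.983, β = -3.075, γ = 2.065

Normal-equation sums: Σx^2·x^2 = 16018, Σx^2·x = 1520, Σx^2 = 166, Σx·x = 166, Σx = 14, Σ1 = 4.
Right-hand side: Σx^2·y = -52116, Σx·y = -5016, Σy = -530.
AᵀA·[α, β, γ]ᵀ = Aᵀy becomes [[16018, 1520, 166]; [1520, 166, 14]; [166, 14, 4]]·[α, β, γ]ᵀ = [-52116, -5016, -530]ᵀ.
Solving the 3×3 system (Gaussian elimination) gives α = -92663/31062, β = -95525/31062, γ = 21379/10354.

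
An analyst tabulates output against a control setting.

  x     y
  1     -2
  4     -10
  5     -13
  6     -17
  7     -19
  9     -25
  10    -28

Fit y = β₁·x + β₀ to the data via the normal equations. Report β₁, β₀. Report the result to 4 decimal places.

With design matrix M, MᵀM = [[308, 42]; [42, 7]] and Mᵀy = [-847, -114]ᵀ.
Determinant 308·7 − 42² = 392.
β₁ = ((-847)·7 − 42·(-114))/392 = -163/56; β₀ = (308·(-114) − 42·(-847))/392 = 33/28.

β₁ = -2.9107, β₀ = 1.1786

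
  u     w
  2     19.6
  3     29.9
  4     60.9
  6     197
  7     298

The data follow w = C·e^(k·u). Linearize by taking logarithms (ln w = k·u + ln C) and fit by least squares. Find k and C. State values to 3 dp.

k = 0.565, C = 6.081

Let Y = ln w. Fitting Y = k·u + ln C by least squares:
Sums: Σu = 22.0000, Σ(u)² = 114.0000, Σln w = 21.4629, Σu·ln w = 104.1604.
Normal system: [[114.0000, 22.0000]; [22.0000, 5]]·[k, ln C]ᵀ = [104.1604, 21.4629]ᵀ.
Δ = 114.0000·5 − (22.0000)² = 86.0000; k = (104.1604·5 − 22.0000·21.4629)/86.0000 = 0.56533, ln C = (114.0000·21.4629 − 22.0000·104.1604)/86.0000 = 1.80515, so C = exp(1.80515) = 6.08089.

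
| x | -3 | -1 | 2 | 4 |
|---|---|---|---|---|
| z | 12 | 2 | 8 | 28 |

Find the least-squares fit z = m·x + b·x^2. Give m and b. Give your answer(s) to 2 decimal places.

m = 0.68, b = 1.58

With design matrix M, MᵀM = [[30, 44]; [44, 354]] and Mᵀz = [90, 590]ᵀ.
Eliminating b: 354·(row 1) − 44·(row 2) gives 8684·m = 354·90 − 44·590 = 5900, so m = 1475/2171.
Then b = (590 − 44·(1475/2171))/354 = 3435/2171.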